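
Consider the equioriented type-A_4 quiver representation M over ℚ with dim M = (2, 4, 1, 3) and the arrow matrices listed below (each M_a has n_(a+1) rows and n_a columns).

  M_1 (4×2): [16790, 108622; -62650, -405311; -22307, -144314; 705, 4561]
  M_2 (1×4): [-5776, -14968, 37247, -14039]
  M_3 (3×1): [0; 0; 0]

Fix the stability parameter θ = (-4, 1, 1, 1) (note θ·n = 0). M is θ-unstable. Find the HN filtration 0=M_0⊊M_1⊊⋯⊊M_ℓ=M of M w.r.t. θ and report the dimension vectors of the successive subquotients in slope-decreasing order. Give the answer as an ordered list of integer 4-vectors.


Barcode: M ≅ I[1,2], I[1,3], I[2,2]^2, I[4,4]^3. HN layers by μ_θ (2 steps, strictly decreasing):
  μ^(1)=1; μ^(2)=-4

((0, 4, 1, 3); (2, 0, 0, 0))


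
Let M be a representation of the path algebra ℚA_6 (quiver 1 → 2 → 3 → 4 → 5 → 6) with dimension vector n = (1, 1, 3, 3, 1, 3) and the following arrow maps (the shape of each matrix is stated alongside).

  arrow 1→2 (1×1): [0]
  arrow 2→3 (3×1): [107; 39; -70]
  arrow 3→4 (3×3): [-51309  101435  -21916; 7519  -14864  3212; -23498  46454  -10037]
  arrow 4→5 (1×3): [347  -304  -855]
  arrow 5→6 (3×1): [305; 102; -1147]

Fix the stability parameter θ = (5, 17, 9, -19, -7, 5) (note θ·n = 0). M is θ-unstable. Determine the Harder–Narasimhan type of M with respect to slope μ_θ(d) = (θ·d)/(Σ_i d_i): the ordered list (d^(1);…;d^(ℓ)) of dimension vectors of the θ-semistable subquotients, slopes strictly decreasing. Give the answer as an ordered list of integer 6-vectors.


Via rank(M_{q-1}∘⋯∘M_p): M ≅ I[1,1], I[2,6], I[3,4]^2, I[6,6]^2.
μ_θ-semistable layers: μ^(1)=5; μ^(2)=0; μ^(3)=-5

((1, 0, 0, 0, 0, 3); (0, 1, 1, 1, 1, 0); (0, 0, 2, 2, 0, 0))


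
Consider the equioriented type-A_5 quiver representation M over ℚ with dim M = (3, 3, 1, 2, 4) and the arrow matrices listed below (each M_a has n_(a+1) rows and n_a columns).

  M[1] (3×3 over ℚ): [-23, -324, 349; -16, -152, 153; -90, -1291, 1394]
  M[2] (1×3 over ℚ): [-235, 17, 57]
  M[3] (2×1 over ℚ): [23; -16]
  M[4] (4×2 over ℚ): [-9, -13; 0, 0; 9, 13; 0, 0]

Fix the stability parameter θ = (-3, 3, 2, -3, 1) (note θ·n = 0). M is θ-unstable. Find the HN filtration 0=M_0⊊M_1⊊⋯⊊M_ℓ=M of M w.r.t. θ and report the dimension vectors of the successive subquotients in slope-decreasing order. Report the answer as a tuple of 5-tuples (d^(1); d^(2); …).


Interval decomposition of M: I[1,2]^2, I[1,5], I[4,4], I[5,5]^3.
HN type (ℓ=4): μ^(1)=3; μ^(2)=1; μ^(3)=2/3; μ^(4)=-3

((0, 2, 0, 0, 0); (0, 0, 0, 0, 4); (0, 1, 1, 1, 0); (3, 0, 0, 1, 0))


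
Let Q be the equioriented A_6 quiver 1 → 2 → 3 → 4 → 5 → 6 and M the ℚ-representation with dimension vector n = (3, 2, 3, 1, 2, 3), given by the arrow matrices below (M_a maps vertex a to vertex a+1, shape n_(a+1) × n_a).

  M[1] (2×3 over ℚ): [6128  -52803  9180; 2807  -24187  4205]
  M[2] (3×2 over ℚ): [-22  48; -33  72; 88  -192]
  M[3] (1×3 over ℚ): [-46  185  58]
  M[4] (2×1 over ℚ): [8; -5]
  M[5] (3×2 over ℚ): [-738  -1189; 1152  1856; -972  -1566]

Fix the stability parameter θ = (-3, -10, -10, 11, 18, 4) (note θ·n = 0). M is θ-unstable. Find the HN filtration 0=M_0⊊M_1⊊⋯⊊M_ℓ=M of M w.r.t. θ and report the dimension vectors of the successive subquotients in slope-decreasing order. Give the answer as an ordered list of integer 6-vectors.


Barcode: M ≅ I[1,1], I[1,2], I[1,6], I[3,3]^2, I[5,5], I[6,6]^2. HN layers by μ_θ (7 steps, strictly decreasing):
  μ^(1)=18; μ^(2)=11; μ^(3)=4; μ^(4)=-3; μ^(5)=-13/2; μ^(6)=-23/3; μ^(7)=-10

((0, 0, 0, 0, 1, 0); (0, 0, 0, 1, 1, 1); (0, 0, 0, 0, 0, 2); (1, 0, 0, 0, 0, 0); (1, 1, 0, 0, 0, 0); (1, 1, 1, 0, 0, 0); (0, 0, 2, 0, 0, 0))


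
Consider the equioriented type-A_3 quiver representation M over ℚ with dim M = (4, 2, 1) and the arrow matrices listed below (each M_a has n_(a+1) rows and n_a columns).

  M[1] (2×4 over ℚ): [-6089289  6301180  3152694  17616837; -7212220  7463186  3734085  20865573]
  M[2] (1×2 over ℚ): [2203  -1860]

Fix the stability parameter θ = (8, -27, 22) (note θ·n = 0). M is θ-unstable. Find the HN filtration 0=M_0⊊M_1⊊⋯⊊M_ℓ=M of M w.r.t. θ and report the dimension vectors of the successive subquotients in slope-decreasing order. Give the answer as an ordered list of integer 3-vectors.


Via rank(M_{q-1}∘⋯∘M_p): M ≅ I[1,1]^2, I[1,2], I[1,3].
μ_θ-semistable layers: μ^(1)=22; μ^(2)=8; μ^(3)=-19/2

((0, 0, 1); (2, 0, 0); (2, 2, 0))


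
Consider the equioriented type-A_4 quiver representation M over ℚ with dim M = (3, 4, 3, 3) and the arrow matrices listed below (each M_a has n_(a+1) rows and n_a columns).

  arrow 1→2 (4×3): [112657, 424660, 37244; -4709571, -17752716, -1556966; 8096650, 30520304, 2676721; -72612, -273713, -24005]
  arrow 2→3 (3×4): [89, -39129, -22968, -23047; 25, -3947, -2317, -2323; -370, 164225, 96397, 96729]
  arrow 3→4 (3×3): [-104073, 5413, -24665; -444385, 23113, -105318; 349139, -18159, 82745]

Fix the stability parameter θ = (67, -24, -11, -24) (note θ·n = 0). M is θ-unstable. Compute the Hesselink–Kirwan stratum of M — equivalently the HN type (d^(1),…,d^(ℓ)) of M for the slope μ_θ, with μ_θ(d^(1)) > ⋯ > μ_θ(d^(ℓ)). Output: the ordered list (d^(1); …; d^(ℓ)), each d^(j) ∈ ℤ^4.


Via rank(M_{q-1}∘⋯∘M_p): M ≅ I[1,3], I[1,4]^2, I[2,2], I[4,4].
μ_θ-semistable layers: μ^(1)=32/3; μ^(2)=2; μ^(3)=-24

((1, 1, 1, 0); (2, 2, 2, 2); (0, 1, 0, 1))


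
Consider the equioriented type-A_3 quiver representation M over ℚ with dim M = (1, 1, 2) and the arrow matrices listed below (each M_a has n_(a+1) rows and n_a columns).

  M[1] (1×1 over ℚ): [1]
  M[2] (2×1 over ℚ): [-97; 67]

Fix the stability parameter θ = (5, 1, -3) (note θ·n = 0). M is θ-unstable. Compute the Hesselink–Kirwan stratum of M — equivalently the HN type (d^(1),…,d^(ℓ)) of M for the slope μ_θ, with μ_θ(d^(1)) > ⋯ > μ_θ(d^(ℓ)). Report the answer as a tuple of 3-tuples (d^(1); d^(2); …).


Via rank(M_{q-1}∘⋯∘M_p): M ≅ I[1,3], I[3,3].
μ_θ-semistable layers: μ^(1)=1; μ^(2)=-3

((1, 1, 1); (0, 0, 1))


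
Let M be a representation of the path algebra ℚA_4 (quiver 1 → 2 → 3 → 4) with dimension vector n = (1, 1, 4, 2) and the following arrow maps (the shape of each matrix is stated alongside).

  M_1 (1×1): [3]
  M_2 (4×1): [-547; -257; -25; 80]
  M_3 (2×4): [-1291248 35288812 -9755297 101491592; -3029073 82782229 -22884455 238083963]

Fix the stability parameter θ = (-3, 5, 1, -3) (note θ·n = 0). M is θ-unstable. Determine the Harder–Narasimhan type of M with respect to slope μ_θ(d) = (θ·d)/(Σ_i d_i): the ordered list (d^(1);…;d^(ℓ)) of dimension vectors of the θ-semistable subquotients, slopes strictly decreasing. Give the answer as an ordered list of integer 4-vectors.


Via rank(M_{q-1}∘⋯∘M_p): M ≅ I[1,4], I[3,3]^2, I[3,4].
μ_θ-semistable layers: μ^(1)=1; μ^(2)=-1; μ^(3)=-3

((0, 1, 3, 1); (0, 0, 1, 1); (1, 0, 0, 0))


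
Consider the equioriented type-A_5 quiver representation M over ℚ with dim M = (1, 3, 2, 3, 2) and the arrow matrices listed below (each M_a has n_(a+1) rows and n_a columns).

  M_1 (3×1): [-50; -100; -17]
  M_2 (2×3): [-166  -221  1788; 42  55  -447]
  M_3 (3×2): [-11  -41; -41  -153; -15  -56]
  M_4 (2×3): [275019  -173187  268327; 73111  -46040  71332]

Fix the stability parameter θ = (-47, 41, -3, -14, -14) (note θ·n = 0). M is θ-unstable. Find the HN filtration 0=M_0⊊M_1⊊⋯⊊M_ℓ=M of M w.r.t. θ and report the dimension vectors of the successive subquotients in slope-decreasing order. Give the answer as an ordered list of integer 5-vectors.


Barcode: M ≅ I[1,5], I[2,2], I[2,5], I[4,4]. HN layers by μ_θ (4 steps, strictly decreasing):
  μ^(1)=41; μ^(2)=5/2; μ^(3)=-14; μ^(4)=-47

((0, 1, 0, 0, 0); (0, 2, 2, 2, 2); (0, 0, 0, 1, 0); (1, 0, 0, 0, 0))


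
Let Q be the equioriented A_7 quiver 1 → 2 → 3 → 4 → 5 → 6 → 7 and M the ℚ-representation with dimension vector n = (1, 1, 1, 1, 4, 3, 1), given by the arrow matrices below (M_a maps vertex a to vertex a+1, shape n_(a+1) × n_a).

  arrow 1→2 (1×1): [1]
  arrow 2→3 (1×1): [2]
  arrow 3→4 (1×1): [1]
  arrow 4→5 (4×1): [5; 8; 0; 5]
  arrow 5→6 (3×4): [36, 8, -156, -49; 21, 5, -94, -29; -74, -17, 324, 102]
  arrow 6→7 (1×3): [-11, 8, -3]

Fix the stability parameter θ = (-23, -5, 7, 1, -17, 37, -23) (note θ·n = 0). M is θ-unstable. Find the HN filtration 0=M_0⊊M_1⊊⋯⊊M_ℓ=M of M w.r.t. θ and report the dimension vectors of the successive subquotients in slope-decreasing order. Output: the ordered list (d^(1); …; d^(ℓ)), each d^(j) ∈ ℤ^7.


Barcode: M ≅ I[1,7], I[5,5], I[5,6]^2. HN layers by μ_θ (6 steps, strictly decreasing):
  μ^(1)=37; μ^(2)=7; μ^(3)=-3; μ^(4)=-5; μ^(5)=-17; μ^(6)=-23

((0, 0, 0, 0, 0, 2, 0); (0, 0, 0, 0, 0, 1, 1); (0, 0, 1, 1, 1, 0, 0); (0, 1, 0, 0, 0, 0, 0); (0, 0, 0, 0, 3, 0, 0); (1, 0, 0, 0, 0, 0, 0))


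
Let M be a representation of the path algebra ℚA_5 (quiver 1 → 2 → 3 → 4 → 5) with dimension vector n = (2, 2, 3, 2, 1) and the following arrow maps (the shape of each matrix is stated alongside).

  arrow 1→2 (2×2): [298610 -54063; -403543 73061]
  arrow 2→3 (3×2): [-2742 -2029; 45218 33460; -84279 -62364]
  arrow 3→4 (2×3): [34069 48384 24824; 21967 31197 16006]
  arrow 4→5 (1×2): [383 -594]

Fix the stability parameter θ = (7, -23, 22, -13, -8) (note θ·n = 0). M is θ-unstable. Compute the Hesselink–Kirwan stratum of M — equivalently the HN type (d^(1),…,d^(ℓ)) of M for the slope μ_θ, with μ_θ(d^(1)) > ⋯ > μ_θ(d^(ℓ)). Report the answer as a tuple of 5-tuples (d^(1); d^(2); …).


Barcode: M ≅ I[1,3], I[1,5], I[3,4]. HN layers by μ_θ (4 steps, strictly decreasing):
  μ^(1)=22; μ^(2)=9/2; μ^(3)=1/3; μ^(4)=-8

((0, 0, 1, 0, 0); (0, 0, 1, 1, 0); (0, 0, 1, 1, 1); (2, 2, 0, 0, 0))


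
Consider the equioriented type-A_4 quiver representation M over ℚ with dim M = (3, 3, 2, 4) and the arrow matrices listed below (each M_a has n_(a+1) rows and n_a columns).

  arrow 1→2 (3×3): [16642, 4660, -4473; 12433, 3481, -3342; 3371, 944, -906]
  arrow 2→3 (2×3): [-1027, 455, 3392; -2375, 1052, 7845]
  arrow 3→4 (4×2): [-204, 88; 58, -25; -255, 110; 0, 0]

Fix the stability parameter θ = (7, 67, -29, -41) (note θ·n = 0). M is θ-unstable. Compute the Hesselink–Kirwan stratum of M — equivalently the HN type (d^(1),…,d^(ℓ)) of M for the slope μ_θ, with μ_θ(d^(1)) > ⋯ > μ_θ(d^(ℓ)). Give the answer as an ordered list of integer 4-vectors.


Interval decomposition of M: I[1,2], I[1,4]^2, I[4,4]^2.
HN type (ℓ=4): μ^(1)=67; μ^(2)=7; μ^(3)=1; μ^(4)=-41

((0, 1, 0, 0); (1, 0, 0, 0); (2, 2, 2, 2); (0, 0, 0, 2))


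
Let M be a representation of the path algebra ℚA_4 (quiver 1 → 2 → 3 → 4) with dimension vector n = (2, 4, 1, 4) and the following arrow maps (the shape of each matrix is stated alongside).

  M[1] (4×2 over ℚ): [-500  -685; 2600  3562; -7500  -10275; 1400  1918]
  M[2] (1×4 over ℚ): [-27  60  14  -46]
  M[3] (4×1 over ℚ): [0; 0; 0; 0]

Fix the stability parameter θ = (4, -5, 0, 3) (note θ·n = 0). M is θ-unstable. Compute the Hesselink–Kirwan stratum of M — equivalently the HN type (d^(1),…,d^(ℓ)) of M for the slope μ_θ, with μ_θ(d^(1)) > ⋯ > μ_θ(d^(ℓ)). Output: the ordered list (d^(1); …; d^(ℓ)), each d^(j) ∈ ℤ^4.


Interval decomposition of M: I[1,1], I[1,3], I[2,2]^3, I[4,4]^4.
HN type (ℓ=5): μ^(1)=4; μ^(2)=3; μ^(3)=0; μ^(4)=-1/2; μ^(5)=-5

((1, 0, 0, 0); (0, 0, 0, 4); (0, 0, 1, 0); (1, 1, 0, 0); (0, 3, 0, 0))


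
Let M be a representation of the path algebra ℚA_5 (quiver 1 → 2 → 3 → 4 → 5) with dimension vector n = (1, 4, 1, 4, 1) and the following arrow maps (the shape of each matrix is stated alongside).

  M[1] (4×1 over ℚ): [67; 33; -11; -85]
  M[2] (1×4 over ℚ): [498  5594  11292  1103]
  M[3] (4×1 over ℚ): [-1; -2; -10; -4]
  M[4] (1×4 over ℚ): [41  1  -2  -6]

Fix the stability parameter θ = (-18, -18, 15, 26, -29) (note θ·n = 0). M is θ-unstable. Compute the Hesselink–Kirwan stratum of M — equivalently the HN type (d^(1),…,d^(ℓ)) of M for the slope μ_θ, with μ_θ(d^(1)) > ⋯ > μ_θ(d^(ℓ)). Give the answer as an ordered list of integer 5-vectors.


Barcode: M ≅ I[1,5], I[2,2]^3, I[4,4]^3. HN layers by μ_θ (3 steps, strictly decreasing):
  μ^(1)=26; μ^(2)=4; μ^(3)=-18

((0, 0, 0, 3, 0); (0, 0, 1, 1, 1); (1, 4, 0, 0, 0))


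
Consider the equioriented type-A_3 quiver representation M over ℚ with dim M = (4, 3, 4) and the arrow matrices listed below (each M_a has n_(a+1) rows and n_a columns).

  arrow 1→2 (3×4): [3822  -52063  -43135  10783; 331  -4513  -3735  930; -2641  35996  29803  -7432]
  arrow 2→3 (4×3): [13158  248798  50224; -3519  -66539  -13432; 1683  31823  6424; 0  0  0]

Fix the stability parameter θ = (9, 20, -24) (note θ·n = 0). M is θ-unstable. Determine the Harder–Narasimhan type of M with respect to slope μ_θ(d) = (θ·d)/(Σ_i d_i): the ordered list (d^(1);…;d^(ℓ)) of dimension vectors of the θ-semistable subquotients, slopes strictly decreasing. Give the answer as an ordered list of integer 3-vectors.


Interval decomposition of M: I[1,1], I[1,2]^2, I[1,3], I[3,3]^3.
HN type (ℓ=4): μ^(1)=20; μ^(2)=9; μ^(3)=5/3; μ^(4)=-24

((0, 2, 0); (3, 0, 0); (1, 1, 1); (0, 0, 3))


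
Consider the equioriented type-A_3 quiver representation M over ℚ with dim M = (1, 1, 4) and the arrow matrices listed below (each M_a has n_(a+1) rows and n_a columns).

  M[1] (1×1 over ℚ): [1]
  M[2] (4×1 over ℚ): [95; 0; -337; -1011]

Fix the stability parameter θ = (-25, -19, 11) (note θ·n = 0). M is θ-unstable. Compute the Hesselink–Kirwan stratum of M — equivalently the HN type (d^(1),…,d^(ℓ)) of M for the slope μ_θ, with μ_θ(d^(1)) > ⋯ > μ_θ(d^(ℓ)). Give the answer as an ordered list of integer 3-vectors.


Via rank(M_{q-1}∘⋯∘M_p): M ≅ I[1,3], I[3,3]^3.
μ_θ-semistable layers: μ^(1)=11; μ^(2)=-19; μ^(3)=-25

((0, 0, 4); (0, 1, 0); (1, 0, 0))


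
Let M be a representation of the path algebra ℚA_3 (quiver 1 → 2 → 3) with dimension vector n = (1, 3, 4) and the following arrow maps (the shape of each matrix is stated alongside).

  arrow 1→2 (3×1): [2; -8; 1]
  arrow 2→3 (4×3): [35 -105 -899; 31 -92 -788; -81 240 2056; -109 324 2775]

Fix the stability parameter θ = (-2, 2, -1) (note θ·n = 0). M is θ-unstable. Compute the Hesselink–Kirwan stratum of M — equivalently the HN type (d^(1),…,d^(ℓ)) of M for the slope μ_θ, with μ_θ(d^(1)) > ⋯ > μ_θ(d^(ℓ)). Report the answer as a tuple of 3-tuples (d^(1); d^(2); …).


Via rank(M_{q-1}∘⋯∘M_p): M ≅ I[1,3], I[2,3]^2, I[3,3].
μ_θ-semistable layers: μ^(1)=1/2; μ^(2)=-1; μ^(3)=-2

((0, 3, 3); (0, 0, 1); (1, 0, 0))


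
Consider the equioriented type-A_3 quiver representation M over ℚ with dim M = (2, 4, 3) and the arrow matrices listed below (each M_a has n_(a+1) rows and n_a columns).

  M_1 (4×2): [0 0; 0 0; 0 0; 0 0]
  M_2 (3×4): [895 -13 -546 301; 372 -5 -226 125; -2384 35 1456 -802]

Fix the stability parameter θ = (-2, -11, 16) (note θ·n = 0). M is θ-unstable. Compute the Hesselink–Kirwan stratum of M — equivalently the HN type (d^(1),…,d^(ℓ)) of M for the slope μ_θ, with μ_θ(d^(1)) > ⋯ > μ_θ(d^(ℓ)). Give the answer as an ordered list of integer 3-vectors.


Interval decomposition of M: I[1,1]^2, I[2,2], I[2,3]^3.
HN type (ℓ=3): μ^(1)=16; μ^(2)=-2; μ^(3)=-11

((0, 0, 3); (2, 0, 0); (0, 4, 0))


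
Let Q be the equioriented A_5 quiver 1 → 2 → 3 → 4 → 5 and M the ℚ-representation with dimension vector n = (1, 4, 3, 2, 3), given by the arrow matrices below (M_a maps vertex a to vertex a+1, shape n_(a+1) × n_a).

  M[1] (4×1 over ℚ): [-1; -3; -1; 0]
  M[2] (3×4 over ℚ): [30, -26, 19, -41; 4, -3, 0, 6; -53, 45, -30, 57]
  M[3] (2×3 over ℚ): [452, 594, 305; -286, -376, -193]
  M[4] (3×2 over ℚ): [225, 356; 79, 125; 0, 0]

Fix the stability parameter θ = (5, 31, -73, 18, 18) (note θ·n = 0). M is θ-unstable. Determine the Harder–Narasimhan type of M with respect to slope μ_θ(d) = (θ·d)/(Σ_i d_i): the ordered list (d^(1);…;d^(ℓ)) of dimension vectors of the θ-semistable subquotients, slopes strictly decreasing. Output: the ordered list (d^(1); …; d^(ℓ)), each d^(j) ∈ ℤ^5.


Via rank(M_{q-1}∘⋯∘M_p): M ≅ I[1,5], I[2,2], I[2,3], I[2,5], I[5,5].
μ_θ-semistable layers: μ^(1)=31; μ^(2)=18; μ^(3)=-37/3; μ^(4)=-21

((0, 1, 0, 0, 0); (0, 0, 0, 2, 3); (1, 1, 1, 0, 0); (0, 2, 2, 0, 0))


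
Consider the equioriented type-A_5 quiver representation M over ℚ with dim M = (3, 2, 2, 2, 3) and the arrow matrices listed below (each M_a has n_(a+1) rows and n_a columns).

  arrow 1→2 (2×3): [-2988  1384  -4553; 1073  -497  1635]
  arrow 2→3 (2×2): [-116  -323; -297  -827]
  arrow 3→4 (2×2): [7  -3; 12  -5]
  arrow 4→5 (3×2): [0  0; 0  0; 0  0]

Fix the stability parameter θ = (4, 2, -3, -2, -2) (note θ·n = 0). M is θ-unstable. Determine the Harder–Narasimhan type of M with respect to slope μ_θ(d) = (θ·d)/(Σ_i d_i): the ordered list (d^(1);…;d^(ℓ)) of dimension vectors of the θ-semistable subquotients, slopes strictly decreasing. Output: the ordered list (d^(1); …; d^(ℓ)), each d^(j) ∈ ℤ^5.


Interval decomposition of M: I[1,1], I[1,4]^2, I[5,5]^3.
HN type (ℓ=3): μ^(1)=4; μ^(2)=1/4; μ^(3)=-2

((1, 0, 0, 0, 0); (2, 2, 2, 2, 0); (0, 0, 0, 0, 3))


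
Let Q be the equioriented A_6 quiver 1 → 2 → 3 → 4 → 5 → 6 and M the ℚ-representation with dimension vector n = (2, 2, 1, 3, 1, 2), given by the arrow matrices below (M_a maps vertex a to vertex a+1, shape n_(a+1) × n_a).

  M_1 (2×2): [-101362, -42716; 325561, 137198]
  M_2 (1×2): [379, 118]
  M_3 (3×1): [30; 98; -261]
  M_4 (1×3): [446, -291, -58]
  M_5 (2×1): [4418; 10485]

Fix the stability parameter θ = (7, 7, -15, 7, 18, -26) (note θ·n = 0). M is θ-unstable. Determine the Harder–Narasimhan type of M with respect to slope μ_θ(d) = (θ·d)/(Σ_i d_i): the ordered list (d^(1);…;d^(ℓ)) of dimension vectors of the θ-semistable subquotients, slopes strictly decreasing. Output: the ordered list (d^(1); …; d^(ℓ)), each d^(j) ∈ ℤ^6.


Interval decomposition of M: I[1,1], I[1,2], I[2,4], I[4,4], I[4,6], I[6,6].
HN type (ℓ=4): μ^(1)=7; μ^(2)=-1/3; μ^(3)=-4; μ^(4)=-26

((2, 1, 0, 2, 0, 0); (0, 0, 0, 1, 1, 1); (0, 1, 1, 0, 0, 0); (0, 0, 0, 0, 0, 1))


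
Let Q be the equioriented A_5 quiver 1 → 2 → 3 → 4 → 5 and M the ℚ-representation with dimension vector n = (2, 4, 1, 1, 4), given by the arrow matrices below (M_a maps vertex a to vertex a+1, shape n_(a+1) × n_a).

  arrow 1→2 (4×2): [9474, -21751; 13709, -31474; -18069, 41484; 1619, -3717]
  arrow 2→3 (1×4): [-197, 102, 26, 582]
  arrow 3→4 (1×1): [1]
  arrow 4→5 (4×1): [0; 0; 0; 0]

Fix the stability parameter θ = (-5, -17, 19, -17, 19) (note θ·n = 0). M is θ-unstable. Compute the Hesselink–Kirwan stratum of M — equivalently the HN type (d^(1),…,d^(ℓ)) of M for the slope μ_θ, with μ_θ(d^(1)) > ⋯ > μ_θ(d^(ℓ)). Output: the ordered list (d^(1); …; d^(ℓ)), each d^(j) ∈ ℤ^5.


Via rank(M_{q-1}∘⋯∘M_p): M ≅ I[1,2], I[1,4], I[2,2]^2, I[5,5]^4.
μ_θ-semistable layers: μ^(1)=19; μ^(2)=1; μ^(3)=-11; μ^(4)=-17

((0, 0, 0, 0, 4); (0, 0, 1, 1, 0); (2, 2, 0, 0, 0); (0, 2, 0, 0, 0))


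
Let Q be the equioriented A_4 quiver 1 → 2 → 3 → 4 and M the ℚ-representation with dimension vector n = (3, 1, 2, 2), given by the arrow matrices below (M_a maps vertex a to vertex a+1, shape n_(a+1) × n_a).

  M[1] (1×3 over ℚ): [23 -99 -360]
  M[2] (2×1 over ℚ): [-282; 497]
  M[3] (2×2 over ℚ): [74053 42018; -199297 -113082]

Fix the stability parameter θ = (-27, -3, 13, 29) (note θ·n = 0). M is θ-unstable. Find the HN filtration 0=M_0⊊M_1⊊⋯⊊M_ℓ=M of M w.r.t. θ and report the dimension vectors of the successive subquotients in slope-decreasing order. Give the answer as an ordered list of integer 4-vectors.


Interval decomposition of M: I[1,1]^2, I[1,3], I[3,4], I[4,4].
HN type (ℓ=4): μ^(1)=29; μ^(2)=13; μ^(3)=-3; μ^(4)=-27

((0, 0, 0, 2); (0, 0, 2, 0); (0, 1, 0, 0); (3, 0, 0, 0))


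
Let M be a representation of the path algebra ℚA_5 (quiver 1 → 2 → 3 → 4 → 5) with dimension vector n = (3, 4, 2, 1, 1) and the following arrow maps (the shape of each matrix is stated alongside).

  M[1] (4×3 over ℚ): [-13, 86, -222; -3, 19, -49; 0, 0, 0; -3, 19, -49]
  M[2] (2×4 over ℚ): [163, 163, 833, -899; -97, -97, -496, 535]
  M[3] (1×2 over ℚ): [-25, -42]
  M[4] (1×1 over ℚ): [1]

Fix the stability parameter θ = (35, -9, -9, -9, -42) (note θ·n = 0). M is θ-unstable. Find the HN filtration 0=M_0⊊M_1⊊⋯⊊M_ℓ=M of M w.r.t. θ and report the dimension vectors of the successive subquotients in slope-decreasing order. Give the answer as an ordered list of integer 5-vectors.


Barcode: M ≅ I[1,1], I[1,3], I[1,5], I[2,2]^2. HN layers by μ_θ (4 steps, strictly decreasing):
  μ^(1)=35; μ^(2)=17/3; μ^(3)=-34/5; μ^(4)=-9

((1, 0, 0, 0, 0); (1, 1, 1, 0, 0); (1, 1, 1, 1, 1); (0, 2, 0, 0, 0))


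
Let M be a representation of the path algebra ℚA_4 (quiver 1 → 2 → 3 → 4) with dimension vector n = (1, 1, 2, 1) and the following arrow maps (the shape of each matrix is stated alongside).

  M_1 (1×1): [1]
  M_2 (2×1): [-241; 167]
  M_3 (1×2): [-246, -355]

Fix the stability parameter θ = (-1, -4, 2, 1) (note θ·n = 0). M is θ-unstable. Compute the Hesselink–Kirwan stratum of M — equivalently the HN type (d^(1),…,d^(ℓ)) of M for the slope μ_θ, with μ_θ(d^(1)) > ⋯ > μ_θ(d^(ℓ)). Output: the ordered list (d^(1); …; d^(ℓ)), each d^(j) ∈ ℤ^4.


Via rank(M_{q-1}∘⋯∘M_p): M ≅ I[1,4], I[3,3].
μ_θ-semistable layers: μ^(1)=2; μ^(2)=3/2; μ^(3)=-5/2

((0, 0, 1, 0); (0, 0, 1, 1); (1, 1, 0, 0))


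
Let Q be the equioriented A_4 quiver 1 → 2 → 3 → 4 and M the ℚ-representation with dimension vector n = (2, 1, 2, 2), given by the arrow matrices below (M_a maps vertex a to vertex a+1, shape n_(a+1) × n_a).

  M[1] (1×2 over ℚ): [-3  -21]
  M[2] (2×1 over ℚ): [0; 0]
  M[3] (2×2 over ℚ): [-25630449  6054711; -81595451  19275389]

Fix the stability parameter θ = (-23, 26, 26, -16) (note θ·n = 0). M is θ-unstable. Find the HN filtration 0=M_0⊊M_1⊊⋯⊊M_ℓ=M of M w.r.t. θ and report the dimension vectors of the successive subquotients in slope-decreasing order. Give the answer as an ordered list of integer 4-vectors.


Barcode: M ≅ I[1,1], I[1,2], I[3,3], I[3,4], I[4,4]. HN layers by μ_θ (4 steps, strictly decreasing):
  μ^(1)=26; μ^(2)=5; μ^(3)=-16; μ^(4)=-23

((0, 1, 1, 0); (0, 0, 1, 1); (0, 0, 0, 1); (2, 0, 0, 0))


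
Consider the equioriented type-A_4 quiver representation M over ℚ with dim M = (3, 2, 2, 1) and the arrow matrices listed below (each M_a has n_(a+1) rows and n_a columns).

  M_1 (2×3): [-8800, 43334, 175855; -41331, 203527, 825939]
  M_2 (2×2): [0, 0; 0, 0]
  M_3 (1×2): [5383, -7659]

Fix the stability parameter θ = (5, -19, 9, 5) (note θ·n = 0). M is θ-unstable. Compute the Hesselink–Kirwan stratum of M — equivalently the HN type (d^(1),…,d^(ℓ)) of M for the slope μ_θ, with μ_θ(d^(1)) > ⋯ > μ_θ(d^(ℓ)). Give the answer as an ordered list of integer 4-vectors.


Interval decomposition of M: I[1,1], I[1,2]^2, I[3,3], I[3,4].
HN type (ℓ=4): μ^(1)=9; μ^(2)=7; μ^(3)=5; μ^(4)=-7

((0, 0, 1, 0); (0, 0, 1, 1); (1, 0, 0, 0); (2, 2, 0, 0))


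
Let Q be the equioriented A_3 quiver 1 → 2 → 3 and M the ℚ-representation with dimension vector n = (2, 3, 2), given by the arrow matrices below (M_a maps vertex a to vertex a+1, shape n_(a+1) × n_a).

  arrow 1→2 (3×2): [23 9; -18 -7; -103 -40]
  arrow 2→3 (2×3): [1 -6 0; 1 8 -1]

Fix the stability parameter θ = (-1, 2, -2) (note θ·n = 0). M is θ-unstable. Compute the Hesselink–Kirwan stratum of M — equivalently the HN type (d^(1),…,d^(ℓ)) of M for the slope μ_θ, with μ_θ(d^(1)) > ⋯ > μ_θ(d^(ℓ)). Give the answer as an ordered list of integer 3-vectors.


Via rank(M_{q-1}∘⋯∘M_p): M ≅ I[1,3]^2, I[2,2].
μ_θ-semistable layers: μ^(1)=2; μ^(2)=0; μ^(3)=-1

((0, 1, 0); (0, 2, 2); (2, 0, 0))


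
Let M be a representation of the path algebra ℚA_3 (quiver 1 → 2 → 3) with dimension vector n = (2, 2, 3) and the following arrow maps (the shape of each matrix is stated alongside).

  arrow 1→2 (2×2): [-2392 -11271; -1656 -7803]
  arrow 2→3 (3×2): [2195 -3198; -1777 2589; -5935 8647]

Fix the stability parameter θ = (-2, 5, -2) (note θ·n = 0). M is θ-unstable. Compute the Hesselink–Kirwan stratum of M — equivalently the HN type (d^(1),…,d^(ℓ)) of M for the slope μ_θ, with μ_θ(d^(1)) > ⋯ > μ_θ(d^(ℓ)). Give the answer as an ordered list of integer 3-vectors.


Barcode: M ≅ I[1,1], I[1,3], I[2,3], I[3,3]. HN layers by μ_θ (2 steps, strictly decreasing):
  μ^(1)=3/2; μ^(2)=-2

((0, 2, 2); (2, 0, 1))


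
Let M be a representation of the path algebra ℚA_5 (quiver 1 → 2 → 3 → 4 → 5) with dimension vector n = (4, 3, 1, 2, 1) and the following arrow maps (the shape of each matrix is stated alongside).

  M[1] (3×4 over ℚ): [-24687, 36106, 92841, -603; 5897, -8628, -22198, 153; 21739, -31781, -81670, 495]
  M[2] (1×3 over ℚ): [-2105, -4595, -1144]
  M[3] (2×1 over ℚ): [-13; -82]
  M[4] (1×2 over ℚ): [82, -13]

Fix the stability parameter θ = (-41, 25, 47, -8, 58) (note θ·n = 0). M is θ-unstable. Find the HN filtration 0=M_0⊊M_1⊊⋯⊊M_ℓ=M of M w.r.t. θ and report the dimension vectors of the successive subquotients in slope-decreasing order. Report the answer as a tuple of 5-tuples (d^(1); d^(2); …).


Interval decomposition of M: I[1,1], I[1,2]^2, I[1,4], I[4,5].
HN type (ℓ=5): μ^(1)=58; μ^(2)=25; μ^(3)=64/3; μ^(4)=-8; μ^(5)=-41

((0, 0, 0, 0, 1); (0, 2, 0, 0, 0); (0, 1, 1, 1, 0); (0, 0, 0, 1, 0); (4, 0, 0, 0, 0))


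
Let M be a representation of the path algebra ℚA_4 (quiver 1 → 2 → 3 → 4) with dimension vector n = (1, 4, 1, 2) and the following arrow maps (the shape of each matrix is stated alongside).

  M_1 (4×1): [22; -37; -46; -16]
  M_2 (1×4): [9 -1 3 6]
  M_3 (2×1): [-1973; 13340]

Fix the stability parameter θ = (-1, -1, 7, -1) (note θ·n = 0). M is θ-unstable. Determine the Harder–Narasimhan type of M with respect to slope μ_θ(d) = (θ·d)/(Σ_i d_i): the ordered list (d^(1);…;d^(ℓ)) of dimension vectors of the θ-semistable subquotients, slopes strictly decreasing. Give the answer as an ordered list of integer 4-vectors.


Via rank(M_{q-1}∘⋯∘M_p): M ≅ I[1,4], I[2,2]^3, I[4,4].
μ_θ-semistable layers: μ^(1)=3; μ^(2)=-1

((0, 0, 1, 1); (1, 4, 0, 1))


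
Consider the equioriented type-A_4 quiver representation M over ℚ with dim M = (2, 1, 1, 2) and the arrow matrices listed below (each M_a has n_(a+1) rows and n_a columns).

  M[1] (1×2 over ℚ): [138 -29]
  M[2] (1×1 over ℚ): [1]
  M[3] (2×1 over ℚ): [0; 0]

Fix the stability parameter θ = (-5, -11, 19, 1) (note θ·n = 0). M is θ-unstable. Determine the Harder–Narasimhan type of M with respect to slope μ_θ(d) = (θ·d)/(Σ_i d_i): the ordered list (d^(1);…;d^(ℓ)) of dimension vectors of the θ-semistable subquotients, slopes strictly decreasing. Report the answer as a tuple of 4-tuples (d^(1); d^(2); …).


Interval decomposition of M: I[1,1], I[1,3], I[4,4]^2.
HN type (ℓ=4): μ^(1)=19; μ^(2)=1; μ^(3)=-5; μ^(4)=-8

((0, 0, 1, 0); (0, 0, 0, 2); (1, 0, 0, 0); (1, 1, 0, 0))


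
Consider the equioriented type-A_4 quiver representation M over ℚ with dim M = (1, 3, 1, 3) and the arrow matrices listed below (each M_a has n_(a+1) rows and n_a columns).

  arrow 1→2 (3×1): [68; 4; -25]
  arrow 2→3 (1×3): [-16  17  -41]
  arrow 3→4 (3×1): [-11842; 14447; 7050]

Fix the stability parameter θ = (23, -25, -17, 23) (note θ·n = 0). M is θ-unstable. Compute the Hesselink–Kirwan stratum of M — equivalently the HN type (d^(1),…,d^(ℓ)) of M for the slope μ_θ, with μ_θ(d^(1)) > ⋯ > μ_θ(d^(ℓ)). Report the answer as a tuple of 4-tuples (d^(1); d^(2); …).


Barcode: M ≅ I[1,4], I[2,2]^2, I[4,4]^2. HN layers by μ_θ (3 steps, strictly decreasing):
  μ^(1)=23; μ^(2)=-19/3; μ^(3)=-25

((0, 0, 0, 3); (1, 1, 1, 0); (0, 2, 0, 0))


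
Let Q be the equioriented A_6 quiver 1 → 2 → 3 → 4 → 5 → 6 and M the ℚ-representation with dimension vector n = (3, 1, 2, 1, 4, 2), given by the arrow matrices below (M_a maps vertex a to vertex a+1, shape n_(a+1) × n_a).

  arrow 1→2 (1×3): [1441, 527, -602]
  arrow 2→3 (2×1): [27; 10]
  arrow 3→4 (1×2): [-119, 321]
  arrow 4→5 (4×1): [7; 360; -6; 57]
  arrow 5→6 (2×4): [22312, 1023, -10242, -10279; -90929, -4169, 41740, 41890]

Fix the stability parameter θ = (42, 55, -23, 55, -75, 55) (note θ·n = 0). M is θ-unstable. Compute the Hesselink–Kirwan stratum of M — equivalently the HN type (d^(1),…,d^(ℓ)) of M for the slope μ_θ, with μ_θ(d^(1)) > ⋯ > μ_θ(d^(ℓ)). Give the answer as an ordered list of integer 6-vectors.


Barcode: M ≅ I[1,1]^2, I[1,6], I[3,3], I[5,5]^2, I[5,6]. HN layers by μ_θ (5 steps, strictly decreasing):
  μ^(1)=55; μ^(2)=42; μ^(3)=54/5; μ^(4)=-23; μ^(5)=-75

((0, 0, 0, 0, 0, 2); (2, 0, 0, 0, 0, 0); (1, 1, 1, 1, 1, 0); (0, 0, 1, 0, 0, 0); (0, 0, 0, 0, 3, 0))


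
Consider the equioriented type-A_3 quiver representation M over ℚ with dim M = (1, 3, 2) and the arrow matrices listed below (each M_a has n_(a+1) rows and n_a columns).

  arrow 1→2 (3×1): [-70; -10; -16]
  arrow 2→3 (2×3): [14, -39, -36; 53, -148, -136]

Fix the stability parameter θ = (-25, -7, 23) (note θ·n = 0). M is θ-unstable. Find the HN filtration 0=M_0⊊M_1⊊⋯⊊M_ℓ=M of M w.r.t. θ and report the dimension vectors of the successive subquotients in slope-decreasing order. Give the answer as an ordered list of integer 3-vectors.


Interval decomposition of M: I[1,3], I[2,2], I[2,3].
HN type (ℓ=3): μ^(1)=23; μ^(2)=-7; μ^(3)=-25

((0, 0, 2); (0, 3, 0); (1, 0, 0))


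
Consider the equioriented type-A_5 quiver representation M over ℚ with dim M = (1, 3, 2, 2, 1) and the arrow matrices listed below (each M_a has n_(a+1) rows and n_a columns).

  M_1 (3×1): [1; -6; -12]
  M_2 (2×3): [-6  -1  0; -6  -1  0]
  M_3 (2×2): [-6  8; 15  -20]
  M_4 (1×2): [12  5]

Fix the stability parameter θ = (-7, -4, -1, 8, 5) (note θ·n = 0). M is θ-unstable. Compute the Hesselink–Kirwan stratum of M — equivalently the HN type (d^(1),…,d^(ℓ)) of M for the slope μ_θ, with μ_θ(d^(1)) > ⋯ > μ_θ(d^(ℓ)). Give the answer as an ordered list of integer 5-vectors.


Interval decomposition of M: I[1,2], I[2,2], I[2,5], I[3,3], I[4,4].
HN type (ℓ=5): μ^(1)=8; μ^(2)=13/2; μ^(3)=-1; μ^(4)=-4; μ^(5)=-7

((0, 0, 0, 1, 0); (0, 0, 0, 1, 1); (0, 0, 2, 0, 0); (0, 3, 0, 0, 0); (1, 0, 0, 0, 0))


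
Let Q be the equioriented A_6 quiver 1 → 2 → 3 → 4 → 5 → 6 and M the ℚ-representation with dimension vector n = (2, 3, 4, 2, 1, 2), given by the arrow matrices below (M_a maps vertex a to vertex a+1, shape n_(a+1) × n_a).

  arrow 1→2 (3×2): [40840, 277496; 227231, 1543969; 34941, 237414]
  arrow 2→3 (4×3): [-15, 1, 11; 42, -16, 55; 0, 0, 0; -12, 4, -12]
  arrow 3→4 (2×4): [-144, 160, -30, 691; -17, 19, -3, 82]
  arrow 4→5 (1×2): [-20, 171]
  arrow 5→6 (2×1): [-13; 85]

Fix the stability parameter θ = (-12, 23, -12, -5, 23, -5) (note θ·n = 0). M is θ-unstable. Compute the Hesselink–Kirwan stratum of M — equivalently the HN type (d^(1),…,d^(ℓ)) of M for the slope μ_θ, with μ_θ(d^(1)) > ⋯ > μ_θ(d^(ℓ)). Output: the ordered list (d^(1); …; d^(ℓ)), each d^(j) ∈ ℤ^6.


Barcode: M ≅ I[1,4], I[1,6], I[2,2], I[3,3]^2, I[6,6]. HN layers by μ_θ (5 steps, strictly decreasing):
  μ^(1)=23; μ^(2)=9; μ^(3)=2; μ^(4)=-5; μ^(5)=-12

((0, 1, 0, 0, 0, 0); (0, 0, 0, 0, 1, 1); (0, 2, 2, 2, 0, 0); (0, 0, 0, 0, 0, 1); (2, 0, 2, 0, 0, 0))


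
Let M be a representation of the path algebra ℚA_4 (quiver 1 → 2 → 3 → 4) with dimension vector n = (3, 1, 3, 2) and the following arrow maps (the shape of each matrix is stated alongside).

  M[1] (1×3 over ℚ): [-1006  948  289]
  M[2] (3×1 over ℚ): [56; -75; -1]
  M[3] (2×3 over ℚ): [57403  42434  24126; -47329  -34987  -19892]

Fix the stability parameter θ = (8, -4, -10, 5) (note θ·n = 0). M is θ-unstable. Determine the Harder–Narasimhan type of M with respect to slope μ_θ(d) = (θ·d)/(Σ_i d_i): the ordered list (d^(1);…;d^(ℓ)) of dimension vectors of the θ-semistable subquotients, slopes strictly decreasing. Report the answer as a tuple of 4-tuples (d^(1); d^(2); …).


Barcode: M ≅ I[1,1]^2, I[1,4], I[3,3], I[3,4]. HN layers by μ_θ (4 steps, strictly decreasing):
  μ^(1)=8; μ^(2)=5; μ^(3)=-2; μ^(4)=-10

((2, 0, 0, 0); (0, 0, 0, 2); (1, 1, 1, 0); (0, 0, 2, 0))


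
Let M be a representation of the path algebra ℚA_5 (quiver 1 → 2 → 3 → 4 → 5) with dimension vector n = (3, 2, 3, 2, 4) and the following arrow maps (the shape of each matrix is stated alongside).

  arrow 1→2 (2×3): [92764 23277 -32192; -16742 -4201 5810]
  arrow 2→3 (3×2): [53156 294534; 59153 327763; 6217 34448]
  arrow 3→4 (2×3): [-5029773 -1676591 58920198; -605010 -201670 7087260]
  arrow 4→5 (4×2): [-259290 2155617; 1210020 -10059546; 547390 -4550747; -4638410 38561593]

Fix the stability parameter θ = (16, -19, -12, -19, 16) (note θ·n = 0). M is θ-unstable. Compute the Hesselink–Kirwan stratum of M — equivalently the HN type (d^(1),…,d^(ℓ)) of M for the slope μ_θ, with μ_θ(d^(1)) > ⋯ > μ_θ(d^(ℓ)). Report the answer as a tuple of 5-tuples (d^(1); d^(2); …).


Via rank(M_{q-1}∘⋯∘M_p): M ≅ I[1,1], I[1,3], I[1,4], I[3,3], I[4,5], I[5,5]^3.
μ_θ-semistable layers: μ^(1)=16; μ^(2)=-5; μ^(3)=-17/2; μ^(4)=-12; μ^(5)=-19

((1, 0, 0, 0, 4); (1, 1, 1, 0, 0); (1, 1, 1, 1, 0); (0, 0, 1, 0, 0); (0, 0, 0, 1, 0))


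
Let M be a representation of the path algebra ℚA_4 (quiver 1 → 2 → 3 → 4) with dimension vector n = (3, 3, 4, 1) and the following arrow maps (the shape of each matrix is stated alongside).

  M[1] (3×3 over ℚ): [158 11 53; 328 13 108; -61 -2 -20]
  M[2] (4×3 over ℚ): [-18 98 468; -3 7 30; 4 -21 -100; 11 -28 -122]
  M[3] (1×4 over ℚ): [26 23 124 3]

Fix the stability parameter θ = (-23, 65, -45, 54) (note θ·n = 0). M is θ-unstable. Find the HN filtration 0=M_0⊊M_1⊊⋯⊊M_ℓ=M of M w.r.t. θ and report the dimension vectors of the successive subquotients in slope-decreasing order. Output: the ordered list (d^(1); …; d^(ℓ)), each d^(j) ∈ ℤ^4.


Barcode: M ≅ I[1,2], I[1,3], I[1,4], I[3,3]^2. HN layers by μ_θ (5 steps, strictly decreasing):
  μ^(1)=65; μ^(2)=54; μ^(3)=10; μ^(4)=-23; μ^(5)=-45

((0, 1, 0, 0); (0, 0, 0, 1); (0, 2, 2, 0); (3, 0, 0, 0); (0, 0, 2, 0))


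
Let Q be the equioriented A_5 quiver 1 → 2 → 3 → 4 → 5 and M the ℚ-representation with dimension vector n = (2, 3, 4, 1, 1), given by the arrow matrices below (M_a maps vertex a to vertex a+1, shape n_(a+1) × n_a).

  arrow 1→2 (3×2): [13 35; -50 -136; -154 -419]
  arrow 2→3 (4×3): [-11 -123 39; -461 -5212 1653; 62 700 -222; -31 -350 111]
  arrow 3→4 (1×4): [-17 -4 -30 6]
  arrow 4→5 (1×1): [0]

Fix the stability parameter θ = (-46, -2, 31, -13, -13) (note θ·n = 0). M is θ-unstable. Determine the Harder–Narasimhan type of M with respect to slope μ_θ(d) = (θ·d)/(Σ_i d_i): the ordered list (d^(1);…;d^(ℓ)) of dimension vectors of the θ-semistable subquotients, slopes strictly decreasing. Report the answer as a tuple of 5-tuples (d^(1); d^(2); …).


Interval decomposition of M: I[1,2], I[1,4], I[2,3], I[3,3]^2, I[5,5].
HN type (ℓ=5): μ^(1)=31; μ^(2)=9; μ^(3)=-2; μ^(4)=-13; μ^(5)=-46

((0, 0, 3, 0, 0); (0, 0, 1, 1, 0); (0, 3, 0, 0, 0); (0, 0, 0, 0, 1); (2, 0, 0, 0, 0))


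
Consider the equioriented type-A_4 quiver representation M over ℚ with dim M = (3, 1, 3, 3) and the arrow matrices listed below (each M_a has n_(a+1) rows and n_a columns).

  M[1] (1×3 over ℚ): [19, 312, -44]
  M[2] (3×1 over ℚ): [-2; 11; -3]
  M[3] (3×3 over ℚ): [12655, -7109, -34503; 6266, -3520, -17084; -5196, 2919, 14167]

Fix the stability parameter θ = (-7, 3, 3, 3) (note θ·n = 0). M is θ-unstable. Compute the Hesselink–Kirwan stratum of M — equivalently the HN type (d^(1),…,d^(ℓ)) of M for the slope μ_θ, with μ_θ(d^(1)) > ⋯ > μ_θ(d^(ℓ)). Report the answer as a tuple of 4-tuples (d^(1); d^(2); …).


Interval decomposition of M: I[1,1]^2, I[1,3], I[3,4]^2, I[4,4].
HN type (ℓ=2): μ^(1)=3; μ^(2)=-7

((0, 1, 3, 3); (3, 0, 0, 0))


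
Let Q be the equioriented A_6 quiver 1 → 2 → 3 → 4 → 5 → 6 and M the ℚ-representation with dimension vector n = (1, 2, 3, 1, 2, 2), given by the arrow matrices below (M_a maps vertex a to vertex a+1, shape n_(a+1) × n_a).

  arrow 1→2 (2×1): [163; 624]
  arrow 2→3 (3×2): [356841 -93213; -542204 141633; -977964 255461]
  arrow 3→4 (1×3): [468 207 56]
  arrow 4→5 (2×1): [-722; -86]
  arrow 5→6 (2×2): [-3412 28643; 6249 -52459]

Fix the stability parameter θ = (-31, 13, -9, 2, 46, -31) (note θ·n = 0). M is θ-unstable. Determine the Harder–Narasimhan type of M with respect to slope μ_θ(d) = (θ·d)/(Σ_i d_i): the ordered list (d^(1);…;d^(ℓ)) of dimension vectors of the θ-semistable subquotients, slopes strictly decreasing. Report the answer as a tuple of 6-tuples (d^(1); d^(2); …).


Barcode: M ≅ I[1,3], I[2,6], I[3,3], I[5,6]. HN layers by μ_θ (4 steps, strictly decreasing):
  μ^(1)=15/2; μ^(2)=2; μ^(3)=-9; μ^(4)=-31

((0, 0, 0, 0, 2, 2); (0, 2, 2, 1, 0, 0); (0, 0, 1, 0, 0, 0); (1, 0, 0, 0, 0, 0))


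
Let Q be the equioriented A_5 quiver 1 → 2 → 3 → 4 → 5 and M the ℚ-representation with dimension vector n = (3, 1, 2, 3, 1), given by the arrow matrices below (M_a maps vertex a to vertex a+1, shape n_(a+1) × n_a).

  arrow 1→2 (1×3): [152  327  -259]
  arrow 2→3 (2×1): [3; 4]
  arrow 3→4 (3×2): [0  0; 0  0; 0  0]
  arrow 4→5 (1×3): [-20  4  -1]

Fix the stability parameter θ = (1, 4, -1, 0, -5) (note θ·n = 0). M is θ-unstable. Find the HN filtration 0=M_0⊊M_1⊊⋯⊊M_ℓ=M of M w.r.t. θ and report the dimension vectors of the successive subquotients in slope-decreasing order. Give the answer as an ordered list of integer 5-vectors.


Via rank(M_{q-1}∘⋯∘M_p): M ≅ I[1,1]^2, I[1,3], I[3,3], I[4,4]^2, I[4,5].
μ_θ-semistable layers: μ^(1)=3/2; μ^(2)=1; μ^(3)=0; μ^(4)=-1; μ^(5)=-5/2

((0, 1, 1, 0, 0); (3, 0, 0, 0, 0); (0, 0, 0, 2, 0); (0, 0, 1, 0, 0); (0, 0, 0, 1, 1))


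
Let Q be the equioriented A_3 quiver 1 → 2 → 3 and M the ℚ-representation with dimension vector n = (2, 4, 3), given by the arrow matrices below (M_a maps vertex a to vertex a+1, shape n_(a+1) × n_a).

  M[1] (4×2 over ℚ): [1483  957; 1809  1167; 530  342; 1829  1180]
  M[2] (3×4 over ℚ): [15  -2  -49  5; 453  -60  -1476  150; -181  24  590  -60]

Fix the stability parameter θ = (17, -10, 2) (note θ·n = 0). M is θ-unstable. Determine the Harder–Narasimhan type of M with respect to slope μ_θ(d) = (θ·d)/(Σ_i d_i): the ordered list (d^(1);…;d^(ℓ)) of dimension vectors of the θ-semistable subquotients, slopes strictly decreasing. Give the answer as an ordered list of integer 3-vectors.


Via rank(M_{q-1}∘⋯∘M_p): M ≅ I[1,3]^2, I[2,2]^2, I[3,3].
μ_θ-semistable layers: μ^(1)=3; μ^(2)=2; μ^(3)=-10

((2, 2, 2); (0, 0, 1); (0, 2, 0))


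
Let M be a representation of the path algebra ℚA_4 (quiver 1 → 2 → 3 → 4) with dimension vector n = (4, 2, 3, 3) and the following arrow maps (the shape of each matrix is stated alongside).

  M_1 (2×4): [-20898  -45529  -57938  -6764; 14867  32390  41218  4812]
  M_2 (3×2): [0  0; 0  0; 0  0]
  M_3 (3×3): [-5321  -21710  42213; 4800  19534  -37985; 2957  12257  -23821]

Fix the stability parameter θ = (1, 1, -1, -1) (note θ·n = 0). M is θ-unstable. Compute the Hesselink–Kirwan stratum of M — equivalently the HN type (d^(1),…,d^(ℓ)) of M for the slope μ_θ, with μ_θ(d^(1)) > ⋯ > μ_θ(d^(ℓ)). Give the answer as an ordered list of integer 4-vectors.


Via rank(M_{q-1}∘⋯∘M_p): M ≅ I[1,1]^2, I[1,2]^2, I[3,4]^3.
μ_θ-semistable layers: μ^(1)=1; μ^(2)=-1

((4, 2, 0, 0); (0, 0, 3, 3))
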